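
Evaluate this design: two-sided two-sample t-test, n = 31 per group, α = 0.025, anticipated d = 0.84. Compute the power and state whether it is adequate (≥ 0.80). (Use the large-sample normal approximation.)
Power ≈ 0.86; the study is adequately powered (power ≥ 0.80)

Power calculation (two-sample t-test, normal approximation):
z_β = d · √(n/2) - z_{α/2}
z_β = 0.84 · √(31/2) - 2.241
z_β = 0.84 · 3.937 - 2.241
z_β = 1.066

Power = Φ(z_β) = Φ(1.066) ≈ 0.857

Effect size d = 0.84 is large by Cohen's convention (0.2/0.5/0.8).

Threshold: power ≥ 0.80 is conventionally adequate.
Power ≈ 0.86 → the study is adequately powered (power ≥ 0.80).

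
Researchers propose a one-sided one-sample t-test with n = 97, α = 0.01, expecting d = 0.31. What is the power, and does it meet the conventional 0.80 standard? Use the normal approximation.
Power ≈ 0.77; the study is underpowered (power < 0.80)

Power calculation (one-sample t-test, normal approximation):
z_β = d · √n - z_α
z_β = 0.31 · √97 - 2.326
z_β = 0.31 · 9.849 - 2.326
z_β = 0.727

Power = Φ(z_β) = Φ(0.727) ≈ 0.766

Effect size d = 0.31 is small by Cohen's convention (0.2/0.5/0.8).

Threshold: power ≥ 0.80 is conventionally adequate.
Power ≈ 0.77 → the study is underpowered (power < 0.80).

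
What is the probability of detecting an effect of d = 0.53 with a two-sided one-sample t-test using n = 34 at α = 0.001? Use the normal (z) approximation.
Power ≈ 0.42

Power calculation (one-sample t-test, normal approximation):
z_β = d · √n - z_{α/2}
z_β = 0.53 · √34 - 3.291
z_β = 0.53 · 5.831 - 3.291
z_β = -0.200

Power = Φ(z_β) = Φ(-0.200) ≈ 0.421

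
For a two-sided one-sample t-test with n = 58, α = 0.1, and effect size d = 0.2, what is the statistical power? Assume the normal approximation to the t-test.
Power ≈ 0.45

Power calculation (one-sample t-test, normal approximation):
z_β = d · √n - z_{α/2}
z_β = 0.2 · √58 - 1.645
z_β = 0.2 · 7.616 - 1.645
z_β = -0.122

Power = Φ(z_β) = Φ(-0.122) ≈ 0.452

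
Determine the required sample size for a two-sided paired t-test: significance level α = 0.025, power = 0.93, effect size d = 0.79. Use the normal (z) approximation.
n = 23 pairs

Sample size formula (paired t-test, normal approximation):
n = ((z_{α/2} + z_β) / d)²

z_{α/2} = 2.241 (for α = 0.025, two-sided)
z_β = 1.476 (for power = 0.93)
d = 0.79

n = ((2.241 + 1.476) / 0.79)²
n = (4.705)²
n ≈ 22.14
Round up to the next whole number: n = 23 pairs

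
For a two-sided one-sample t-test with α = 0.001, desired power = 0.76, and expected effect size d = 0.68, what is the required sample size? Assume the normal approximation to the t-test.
n = 35

Sample size formula (one-sample t-test, normal approximation):
n = ((z_{α/2} + z_β) / d)²

z_{α/2} = 3.291 (for α = 0.001, two-sided)
z_β = 0.706 (for power = 0.76)
d = 0.68

n = ((3.291 + 0.706) / 0.68)²
n = (5.878)²
n ≈ 34.55
Round up to the next whole number: n = 35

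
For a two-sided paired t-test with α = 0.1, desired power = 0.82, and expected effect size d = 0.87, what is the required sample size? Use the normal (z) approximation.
n = 9 pairs

Sample size formula (paired t-test, normal approximation):
n = ((z_{α/2} + z_β) / d)²

z_{α/2} = 1.645 (for α = 0.1, two-sided)
z_β = 0.915 (for power = 0.82)
d = 0.87

n = ((1.645 + 0.915) / 0.87)²
n = (2.943)²
n ≈ 8.66
Round up to the next whole number: n = 9 pairs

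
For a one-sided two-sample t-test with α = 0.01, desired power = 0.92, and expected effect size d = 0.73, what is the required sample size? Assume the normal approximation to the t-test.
n = 53 per group

Sample size formula (two-sample t-test, normal approximation):
n = 2 · ((z_α + z_β) / d)²

z_α = 2.326 (for α = 0.01, one-sided)
z_β = 1.405 (for power = 0.92)
d = 0.73

n = 2 · ((2.326 + 1.405) / 0.73)²
n = 2 · (5.111)²
n ≈ 52.24
Round up to the next whole number: n = 53 per group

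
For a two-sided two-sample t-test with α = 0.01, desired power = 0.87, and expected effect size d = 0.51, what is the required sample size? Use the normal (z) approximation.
n = 106 per group

Sample size formula (two-sample t-test, normal approximation):
n = 2 · ((z_{α/2} + z_β) / d)²

z_{α/2} = 2.576 (for α = 0.01, two-sided)
z_β = 1.126 (for power = 0.87)
d = 0.51

n = 2 · ((2.576 + 1.126) / 0.51)²
n = 2 · (7.259)²
n ≈ 105.39
Round up to the next whole number: n = 106 per group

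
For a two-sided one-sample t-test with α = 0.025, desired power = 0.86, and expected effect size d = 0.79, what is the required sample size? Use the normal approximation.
n = 18

Sample size formula (one-sample t-test, normal approximation):
n = ((z_{α/2} + z_β) / d)²

z_{α/2} = 2.241 (for α = 0.025, two-sided)
z_β = 1.080 (for power = 0.86)
d = 0.79

n = ((2.241 + 1.080) / 0.79)²
n = (4.204)²
n ≈ 17.67
Round up to the next whole number: n = 18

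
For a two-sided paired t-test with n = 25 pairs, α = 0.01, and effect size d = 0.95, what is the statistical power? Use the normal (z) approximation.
Power ≈ 0.99

Power calculation (paired t-test, normal approximation):
z_β = d · √n - z_{α/2}
z_β = 0.95 · √25 - 2.576
z_β = 0.95 · 5.000 - 2.576
z_β = 2.174

Power = Φ(z_β) = Φ(2.174) ≈ 0.985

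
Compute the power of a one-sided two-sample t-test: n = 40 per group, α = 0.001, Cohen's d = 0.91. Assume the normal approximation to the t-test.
Power ≈ 0.84

Power calculation (two-sample t-test, normal approximation):
z_β = d · √(n/2) - z_α
z_β = 0.91 · √(40/2) - 3.090
z_β = 0.91 · 4.472 - 3.090
z_β = 0.979

Power = Φ(z_β) = Φ(0.979) ≈ 0.836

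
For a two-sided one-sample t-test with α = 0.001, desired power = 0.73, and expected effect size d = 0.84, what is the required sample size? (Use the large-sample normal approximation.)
n = 22

Sample size formula (one-sample t-test, normal approximation):
n = ((z_{α/2} + z_β) / d)²

z_{α/2} = 3.291 (for α = 0.001, two-sided)
z_β = 0.613 (for power = 0.73)
d = 0.84

n = ((3.291 + 0.613) / 0.84)²
n = (4.648)²
n ≈ 21.60
Round up to the next whole number: n = 22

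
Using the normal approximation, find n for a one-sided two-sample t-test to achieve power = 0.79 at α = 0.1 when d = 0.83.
n = 13 per group

Sample size formula (two-sample t-test, normal approximation):
n = 2 · ((z_α + z_β) / d)²

z_α = 1.282 (for α = 0.1, one-sided)
z_β = 0.806 (for power = 0.79)
d = 0.83

n = 2 · ((1.282 + 0.806) / 0.83)²
n = 2 · (2.516)²
n ≈ 12.66
Round up to the next whole number: n = 13 per group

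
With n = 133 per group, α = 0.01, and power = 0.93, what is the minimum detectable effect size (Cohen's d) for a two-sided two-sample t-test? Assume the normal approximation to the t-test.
d ≈ 0.50

Minimum detectable effect (two-sample t-test, normal approximation):
d = (z_{α/2} + z_β) / √(n/2)
d = (2.576 + 1.476) / √(133/2)
d = 4.052 / 8.155
d ≈ 0.50

By Cohen's convention (0.2 small / 0.5 medium / 0.8 large): medium effect.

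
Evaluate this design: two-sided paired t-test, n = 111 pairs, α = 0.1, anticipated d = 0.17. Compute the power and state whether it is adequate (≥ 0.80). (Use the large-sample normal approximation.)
Power ≈ 0.56; the study is underpowered (power < 0.80)

Power calculation (paired t-test, normal approximation):
z_β = d · √n - z_{α/2}
z_β = 0.17 · √111 - 1.645
z_β = 0.17 · 10.536 - 1.645
z_β = 0.146

Power = Φ(z_β) = Φ(0.146) ≈ 0.558

Effect size d = 0.17 is very small by Cohen's convention (0.2/0.5/0.8).

Threshold: power ≥ 0.80 is conventionally adequate.
Power ≈ 0.56 → the study is underpowered (power < 0.80).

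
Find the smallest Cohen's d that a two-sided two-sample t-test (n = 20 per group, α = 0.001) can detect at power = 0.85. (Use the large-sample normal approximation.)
d ≈ 1.37

Minimum detectable effect (two-sample t-test, normal approximation):
d = (z_{α/2} + z_β) / √(n/2)
d = (3.291 + 1.036) / √(20/2)
d = 4.327 / 3.162
d ≈ 1.37

By Cohen's convention (0.2 small / 0.5 medium / 0.8 large): large effect.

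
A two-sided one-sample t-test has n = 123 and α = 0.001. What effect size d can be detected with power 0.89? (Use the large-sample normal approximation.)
d ≈ 0.41

Minimum detectable effect (one-sample t-test, normal approximation):
d = (z_{α/2} + z_β) / √n
d = (3.291 + 1.227) / √123
d = 4.517 / 11.091
d ≈ 0.41

By Cohen's convention (0.2 small / 0.5 medium / 0.8 large): small effect.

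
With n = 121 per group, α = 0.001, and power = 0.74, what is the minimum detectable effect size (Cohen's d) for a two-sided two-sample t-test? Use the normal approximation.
d ≈ 0.51

Minimum detectable effect (two-sample t-test, normal approximation):
d = (z_{α/2} + z_β) / √(n/2)
d = (3.291 + 0.643) / √(121/2)
d = 3.934 / 7.778
d ≈ 0.51

By Cohen's convention (0.2 small / 0.5 medium / 0.8 large): medium effect.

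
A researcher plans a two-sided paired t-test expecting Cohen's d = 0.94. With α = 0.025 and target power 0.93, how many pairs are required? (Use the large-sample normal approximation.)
n = 16 pairs

Sample size formula (paired t-test, normal approximation):
n = ((z_{α/2} + z_β) / d)²

z_{α/2} = 2.241 (for α = 0.025, two-sided)
z_β = 1.476 (for power = 0.93)
d = 0.94

n = ((2.241 + 1.476) / 0.94)²
n = (3.954)²
n ≈ 15.63
Round up to the next whole number: n = 16 pairs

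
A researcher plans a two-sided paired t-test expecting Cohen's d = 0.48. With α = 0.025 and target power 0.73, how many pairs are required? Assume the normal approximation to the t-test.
n = 36 pairs

Sample size formula (paired t-test, normal approximation):
n = ((z_{α/2} + z_β) / d)²

z_{α/2} = 2.241 (for α = 0.025, two-sided)
z_β = 0.613 (for power = 0.73)
d = 0.48

n = ((2.241 + 0.613) / 0.48)²
n = (5.946)²
n ≈ 35.35
Round up to the next whole number: n = 36 pairs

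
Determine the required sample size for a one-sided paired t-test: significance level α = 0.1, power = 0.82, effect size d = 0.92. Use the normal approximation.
n = 6 pairs

Sample size formula (paired t-test, normal approximation):
n = ((z_α + z_β) / d)²

z_α = 1.282 (for α = 0.1, one-sided)
z_β = 0.915 (for power = 0.82)
d = 0.92

n = ((1.282 + 0.915) / 0.92)²
n = (2.388)²
n ≈ 5.70
Round up to the next whole number: n = 6 pairs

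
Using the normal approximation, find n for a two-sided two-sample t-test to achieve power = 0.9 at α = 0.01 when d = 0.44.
n = 154 per group

Sample size formula (two-sample t-test, normal approximation):
n = 2 · ((z_{α/2} + z_β) / d)²

z_{α/2} = 2.576 (for α = 0.01, two-sided)
z_β = 1.282 (for power = 0.9)
d = 0.44

n = 2 · ((2.576 + 1.282) / 0.44)²
n = 2 · (8.768)²
n ≈ 153.76
Round up to the next whole number: n = 154 per group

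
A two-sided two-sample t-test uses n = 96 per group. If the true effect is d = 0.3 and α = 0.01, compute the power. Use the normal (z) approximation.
Power ≈ 0.31

Power calculation (two-sample t-test, normal approximation):
z_β = d · √(n/2) - z_{α/2}
z_β = 0.3 · √(96/2) - 2.576
z_β = 0.3 · 6.928 - 2.576
z_β = -0.497

Power = Φ(z_β) = Φ(-0.497) ≈ 0.309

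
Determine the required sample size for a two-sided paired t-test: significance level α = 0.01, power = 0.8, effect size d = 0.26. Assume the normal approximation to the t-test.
n = 173 pairs

Sample size formula (paired t-test, normal approximation):
n = ((z_{α/2} + z_β) / d)²

z_{α/2} = 2.576 (for α = 0.01, two-sided)
z_β = 0.842 (for power = 0.8)
d = 0.26

n = ((2.576 + 0.842) / 0.26)²
n = (13.146)²
n ≈ 172.82
Round up to the next whole number: n = 173 pairs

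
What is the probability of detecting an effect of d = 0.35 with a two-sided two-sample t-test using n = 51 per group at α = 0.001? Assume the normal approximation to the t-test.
Power ≈ 0.06

Power calculation (two-sample t-test, normal approximation):
z_β = d · √(n/2) - z_{α/2}
z_β = 0.35 · √(51/2) - 3.291
z_β = 0.35 · 5.050 - 3.291
z_β = -1.523

Power = Φ(z_β) = Φ(-1.523) ≈ 0.064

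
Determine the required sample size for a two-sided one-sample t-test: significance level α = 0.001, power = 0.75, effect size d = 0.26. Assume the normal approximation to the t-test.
n = 233

Sample size formula (one-sample t-test, normal approximation):
n = ((z_{α/2} + z_β) / d)²

z_{α/2} = 3.291 (for α = 0.001, two-sided)
z_β = 0.674 (for power = 0.75)
d = 0.26

n = ((3.291 + 0.674) / 0.26)²
n = (15.250)²
n ≈ 232.56
Round up to the next whole number: n = 233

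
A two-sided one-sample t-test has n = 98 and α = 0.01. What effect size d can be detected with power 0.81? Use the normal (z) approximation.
d ≈ 0.35

Minimum detectable effect (one-sample t-test, normal approximation):
d = (z_{α/2} + z_β) / √n
d = (2.576 + 0.878) / √98
d = 3.454 / 9.899
d ≈ 0.35

By Cohen's convention (0.2 small / 0.5 medium / 0.8 large): small effect.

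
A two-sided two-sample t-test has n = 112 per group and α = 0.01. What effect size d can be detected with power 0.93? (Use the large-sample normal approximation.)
d ≈ 0.54

Minimum detectable effect (two-sample t-test, normal approximation):
d = (z_{α/2} + z_β) / √(n/2)
d = (2.576 + 1.476) / √(112/2)
d = 4.052 / 7.483
d ≈ 0.54

By Cohen's convention (0.2 small / 0.5 medium / 0.8 large): medium effect.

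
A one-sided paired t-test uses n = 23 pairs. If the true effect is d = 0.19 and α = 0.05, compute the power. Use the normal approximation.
Power ≈ 0.23

Power calculation (paired t-test, normal approximation):
z_β = d · √n - z_α
z_β = 0.19 · √23 - 1.645
z_β = 0.19 · 4.796 - 1.645
z_β = -0.734

Power = Φ(z_β) = Φ(-0.734) ≈ 0.232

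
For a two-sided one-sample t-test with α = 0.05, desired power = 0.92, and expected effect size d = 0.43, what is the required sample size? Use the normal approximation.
n = 62

Sample size formula (one-sample t-test, normal approximation):
n = ((z_{α/2} + z_β) / d)²

z_{α/2} = 1.960 (for α = 0.05, two-sided)
z_β = 1.405 (for power = 0.92)
d = 0.43

n = ((1.960 + 1.405) / 0.43)²
n = (7.826)²
n ≈ 61.25
Round up to the next whole number: n = 62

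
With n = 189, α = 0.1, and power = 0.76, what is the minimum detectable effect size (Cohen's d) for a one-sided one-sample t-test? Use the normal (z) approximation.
d ≈ 0.14

Minimum detectable effect (one-sample t-test, normal approximation):
d = (z_α + z_β) / √n
d = (1.282 + 0.706) / √189
d = 1.988 / 13.748
d ≈ 0.14

By Cohen's convention (0.2 small / 0.5 medium / 0.8 large): very small effect.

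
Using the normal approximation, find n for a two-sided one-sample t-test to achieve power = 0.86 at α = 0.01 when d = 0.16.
n = 523

Sample size formula (one-sample t-test, normal approximation):
n = ((z_{α/2} + z_β) / d)²

z_{α/2} = 2.576 (for α = 0.01, two-sided)
z_β = 1.080 (for power = 0.86)
d = 0.16

n = ((2.576 + 1.080) / 0.16)²
n = (22.850)²
n ≈ 522.12
Round up to the next whole number: n = 523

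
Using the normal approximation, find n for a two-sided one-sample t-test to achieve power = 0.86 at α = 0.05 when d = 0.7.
n = 19

Sample size formula (one-sample t-test, normal approximation):
n = ((z_{α/2} + z_β) / d)²

z_{α/2} = 1.960 (for α = 0.05, two-sided)
z_β = 1.080 (for power = 0.86)
d = 0.7

n = ((1.960 + 1.080) / 0.7)²
n = (4.343)²
n ≈ 18.86
Round up to the next whole number: n = 19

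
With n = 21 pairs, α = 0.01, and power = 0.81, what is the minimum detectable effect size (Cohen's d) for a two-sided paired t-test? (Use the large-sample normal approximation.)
d ≈ 0.75

Minimum detectable effect (paired t-test, normal approximation):
d = (z_{α/2} + z_β) / √n
d = (2.576 + 0.878) / √21
d = 3.454 / 4.583
d ≈ 0.75

By Cohen's convention (0.2 small / 0.5 medium / 0.8 large): medium effect.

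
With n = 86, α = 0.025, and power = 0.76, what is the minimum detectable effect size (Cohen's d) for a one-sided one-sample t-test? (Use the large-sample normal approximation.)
d ≈ 0.29

Minimum detectable effect (one-sample t-test, normal approximation):
d = (z_α + z_β) / √n
d = (1.960 + 0.706) / √86
d = 2.666 / 9.274
d ≈ 0.29

By Cohen's convention (0.2 small / 0.5 medium / 0.8 large): small effect.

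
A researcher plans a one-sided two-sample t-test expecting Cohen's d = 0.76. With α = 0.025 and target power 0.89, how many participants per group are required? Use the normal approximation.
n = 36 per group

Sample size formula (two-sample t-test, normal approximation):
n = 2 · ((z_α + z_β) / d)²

z_α = 1.960 (for α = 0.025, one-sided)
z_β = 1.227 (for power = 0.89)
d = 0.76

n = 2 · ((1.960 + 1.227) / 0.76)²
n = 2 · (4.193)²
n ≈ 35.16
Round up to the next whole number: n = 36 per group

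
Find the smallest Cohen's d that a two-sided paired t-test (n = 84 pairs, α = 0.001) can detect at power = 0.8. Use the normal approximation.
d ≈ 0.45

Minimum detectable effect (paired t-test, normal approximation):
d = (z_{α/2} + z_β) / √n
d = (3.291 + 0.842) / √84
d = 4.132 / 9.165
d ≈ 0.45

By Cohen's convention (0.2 small / 0.5 medium / 0.8 large): small effect.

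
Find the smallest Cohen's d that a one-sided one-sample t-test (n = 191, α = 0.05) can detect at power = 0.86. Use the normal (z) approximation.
d ≈ 0.20

Minimum detectable effect (one-sample t-test, normal approximation):
d = (z_α + z_β) / √n
d = (1.645 + 1.080) / √191
d = 2.725 / 13.820
d ≈ 0.20

By Cohen's convention (0.2 small / 0.5 medium / 0.8 large): small effect.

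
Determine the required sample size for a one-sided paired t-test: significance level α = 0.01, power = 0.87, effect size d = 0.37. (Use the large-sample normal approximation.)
n = 88 pairs

Sample size formula (paired t-test, normal approximation):
n = ((z_α + z_β) / d)²

z_α = 2.326 (for α = 0.01, one-sided)
z_β = 1.126 (for power = 0.87)
d = 0.37

n = ((2.326 + 1.126) / 0.37)²
n = (9.330)²
n ≈ 87.05
Round up to the next whole number: n = 88 pairs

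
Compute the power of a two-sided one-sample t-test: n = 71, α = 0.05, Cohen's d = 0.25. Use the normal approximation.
Power ≈ 0.56

Power calculation (one-sample t-test, normal approximation):
z_β = d · √n - z_{α/2}
z_β = 0.25 · √71 - 1.960
z_β = 0.25 · 8.426 - 1.960
z_β = 0.147

Power = Φ(z_β) = Φ(0.147) ≈ 0.558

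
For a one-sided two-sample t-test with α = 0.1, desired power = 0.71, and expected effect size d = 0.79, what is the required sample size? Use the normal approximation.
n = 11 per group

Sample size formula (two-sample t-test, normal approximation):
n = 2 · ((z_α + z_β) / d)²

z_α = 1.282 (for α = 0.1, one-sided)
z_β = 0.553 (for power = 0.71)
d = 0.79

n = 2 · ((1.282 + 0.553) / 0.79)²
n = 2 · (2.323)²
n ≈ 10.79
Round up to the next whole number: n = 11 per group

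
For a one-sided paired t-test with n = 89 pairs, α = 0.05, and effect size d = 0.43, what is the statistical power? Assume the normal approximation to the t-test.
Power ≈ 0.99

Power calculation (paired t-test, normal approximation):
z_β = d · √n - z_α
z_β = 0.43 · √89 - 1.645
z_β = 0.43 · 9.434 - 1.645
z_β = 2.412

Power = Φ(z_β) = Φ(2.412) ≈ 0.992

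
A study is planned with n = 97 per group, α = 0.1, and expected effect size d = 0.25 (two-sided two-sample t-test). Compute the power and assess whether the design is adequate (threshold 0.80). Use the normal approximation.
Power ≈ 0.54; the study is underpowered (power < 0.80)

Power calculation (two-sample t-test, normal approximation):
z_β = d · √(n/2) - z_{α/2}
z_β = 0.25 · √(97/2) - 1.645
z_β = 0.25 · 6.964 - 1.645
z_β = 0.096

Power = Φ(z_β) = Φ(0.096) ≈ 0.538

Effect size d = 0.25 is small by Cohen's convention (0.2/0.5/0.8).

Threshold: power ≥ 0.80 is conventionally adequate.
Power ≈ 0.54 → the study is underpowered (power < 0.80).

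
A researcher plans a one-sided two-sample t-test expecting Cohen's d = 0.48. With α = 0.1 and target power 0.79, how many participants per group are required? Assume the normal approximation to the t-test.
n = 38 per group

Sample size formula (two-sample t-test, normal approximation):
n = 2 · ((z_α + z_β) / d)²

z_α = 1.282 (for α = 0.1, one-sided)
z_β = 0.806 (for power = 0.79)
d = 0.48

n = 2 · ((1.282 + 0.806) / 0.48)²
n = 2 · (4.350)²
n ≈ 37.84
Round up to the next whole number: n = 38 per group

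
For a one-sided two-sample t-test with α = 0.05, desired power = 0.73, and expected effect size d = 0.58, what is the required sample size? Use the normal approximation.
n = 31 per group

Sample size formula (two-sample t-test, normal approximation):
n = 2 · ((z_α + z_β) / d)²

z_α = 1.645 (for α = 0.05, one-sided)
z_β = 0.613 (for power = 0.73)
d = 0.58

n = 2 · ((1.645 + 0.613) / 0.58)²
n = 2 · (3.893)²
n ≈ 30.31
Round up to the next whole number: n = 31 per group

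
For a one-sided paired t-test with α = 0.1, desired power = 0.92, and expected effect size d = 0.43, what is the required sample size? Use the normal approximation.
n = 40 pairs

Sample size formula (paired t-test, normal approximation):
n = ((z_α + z_β) / d)²

z_α = 1.282 (for α = 0.1, one-sided)
z_β = 1.405 (for power = 0.92)
d = 0.43

n = ((1.282 + 1.405) / 0.43)²
n = (6.249)²
n ≈ 39.05
Round up to the next whole number: n = 40 pairs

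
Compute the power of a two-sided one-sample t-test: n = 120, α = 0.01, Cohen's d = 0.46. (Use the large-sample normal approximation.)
Power ≈ 0.99

Power calculation (one-sample t-test, normal approximation):
z_β = d · √n - z_{α/2}
z_β = 0.46 · √120 - 2.576
z_β = 0.46 · 10.954 - 2.576
z_β = 2.463

Power = Φ(z_β) = Φ(2.463) ≈ 0.993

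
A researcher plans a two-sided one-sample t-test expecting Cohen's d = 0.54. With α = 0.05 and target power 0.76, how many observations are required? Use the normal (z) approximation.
n = 25

Sample size formula (one-sample t-test, normal approximation):
n = ((z_{α/2} + z_β) / d)²

z_{α/2} = 1.960 (for α = 0.05, two-sided)
z_β = 0.706 (for power = 0.76)
d = 0.54

n = ((1.960 + 0.706) / 0.54)²
n = (4.937)²
n ≈ 24.37
Round up to the next whole number: n = 25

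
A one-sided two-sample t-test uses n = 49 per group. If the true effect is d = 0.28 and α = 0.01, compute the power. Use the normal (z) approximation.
Power ≈ 0.17

Power calculation (two-sample t-test, normal approximation):
z_β = d · √(n/2) - z_α
z_β = 0.28 · √(49/2) - 2.326
z_β = 0.28 · 4.950 - 2.326
z_β = -0.940

Power = Φ(z_β) = Φ(-0.940) ≈ 0.174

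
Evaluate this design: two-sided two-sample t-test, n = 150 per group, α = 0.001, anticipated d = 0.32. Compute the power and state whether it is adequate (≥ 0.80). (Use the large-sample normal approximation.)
Power ≈ 0.30; the study is underpowered (power < 0.80)

Power calculation (two-sample t-test, normal approximation):
z_β = d · √(n/2) - z_{α/2}
z_β = 0.32 · √(150/2) - 3.291
z_β = 0.32 · 8.660 - 3.291
z_β = -0.519

Power = Φ(z_β) = Φ(-0.519) ≈ 0.302

Effect size d = 0.32 is small by Cohen's convention (0.2/0.5/0.8).

Threshold: power ≥ 0.80 is conventionally adequate.
Power ≈ 0.30 → the study is underpowered (power < 0.80).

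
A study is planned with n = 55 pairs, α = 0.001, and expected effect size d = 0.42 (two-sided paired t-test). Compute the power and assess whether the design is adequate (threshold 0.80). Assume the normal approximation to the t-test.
Power ≈ 0.43; the study is underpowered (power < 0.80)

Power calculation (paired t-test, normal approximation):
z_β = d · √n - z_{α/2}
z_β = 0.42 · √55 - 3.291
z_β = 0.42 · 7.416 - 3.291
z_β = -0.176

Power = Φ(z_β) = Φ(-0.176) ≈ 0.430

Effect size d = 0.42 is small by Cohen's convention (0.2/0.5/0.8).

Threshold: power ≥ 0.80 is conventionally adequate.
Power ≈ 0.43 → the study is underpowered (power < 0.80).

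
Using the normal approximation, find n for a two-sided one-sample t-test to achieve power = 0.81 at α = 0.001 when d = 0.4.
n = 109

Sample size formula (one-sample t-test, normal approximation):
n = ((z_{α/2} + z_β) / d)²

z_{α/2} = 3.291 (for α = 0.001, two-sided)
z_β = 0.878 (for power = 0.81)
d = 0.4

n = ((3.291 + 0.878) / 0.4)²
n = (10.423)²
n ≈ 108.64
Round up to the next whole number: n = 109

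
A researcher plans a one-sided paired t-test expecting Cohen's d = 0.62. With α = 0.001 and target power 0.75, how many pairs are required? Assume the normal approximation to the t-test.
n = 37 pairs

Sample size formula (paired t-test, normal approximation):
n = ((z_α + z_β) / d)²

z_α = 3.090 (for α = 0.001, one-sided)
z_β = 0.674 (for power = 0.75)
d = 0.62

n = ((3.090 + 0.674) / 0.62)²
n = (6.071)²
n ≈ 36.86
Round up to the next whole number: n = 37 pairs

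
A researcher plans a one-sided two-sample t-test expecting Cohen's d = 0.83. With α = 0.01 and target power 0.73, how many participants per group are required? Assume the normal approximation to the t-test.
n = 26 per group

Sample size formula (two-sample t-test, normal approximation):
n = 2 · ((z_α + z_β) / d)²

z_α = 2.326 (for α = 0.01, one-sided)
z_β = 0.613 (for power = 0.73)
d = 0.83

n = 2 · ((2.326 + 0.613) / 0.83)²
n = 2 · (3.541)²
n ≈ 25.08
Round up to the next whole number: n = 26 per group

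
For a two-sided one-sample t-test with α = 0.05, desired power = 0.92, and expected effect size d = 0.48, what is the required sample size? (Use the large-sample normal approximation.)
n = 50

Sample size formula (one-sample t-test, normal approximation):
n = ((z_{α/2} + z_β) / d)²

z_{α/2} = 1.960 (for α = 0.05, two-sided)
z_β = 1.405 (for power = 0.92)
d = 0.48

n = ((1.960 + 1.405) / 0.48)²
n = (7.010)²
n ≈ 49.14
Round up to the next whole number: n = 50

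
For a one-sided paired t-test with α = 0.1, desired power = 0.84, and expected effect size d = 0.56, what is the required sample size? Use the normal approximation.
n = 17 pairs

Sample size formula (paired t-test, normal approximation):
n = ((z_α + z_β) / d)²

z_α = 1.282 (for α = 0.1, one-sided)
z_β = 0.994 (for power = 0.84)
d = 0.56

n = ((1.282 + 0.994) / 0.56)²
n = (4.064)²
n ≈ 16.52
Round up to the next whole number: n = 17 pairs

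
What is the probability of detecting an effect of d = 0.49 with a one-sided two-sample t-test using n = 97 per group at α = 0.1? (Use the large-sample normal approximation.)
Power ≈ 0.98

Power calculation (two-sample t-test, normal approximation):
z_β = d · √(n/2) - z_α
z_β = 0.49 · √(97/2) - 1.282
z_β = 0.49 · 6.964 - 1.282
z_β = 2.131

Power = Φ(z_β) = Φ(2.131) ≈ 0.983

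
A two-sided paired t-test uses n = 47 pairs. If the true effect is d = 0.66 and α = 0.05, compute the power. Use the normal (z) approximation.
Power ≈ 0.99

Power calculation (paired t-test, normal approximation):
z_β = d · √n - z_{α/2}
z_β = 0.66 · √47 - 1.960
z_β = 0.66 · 6.856 - 1.960
z_β = 2.565

Power = Φ(z_β) = Φ(2.565) ≈ 0.995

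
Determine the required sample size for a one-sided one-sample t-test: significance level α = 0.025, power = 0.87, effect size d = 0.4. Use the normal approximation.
n = 60

Sample size formula (one-sample t-test, normal approximation):
n = ((z_α + z_β) / d)²

z_α = 1.960 (for α = 0.025, one-sided)
z_β = 1.126 (for power = 0.87)
d = 0.4

n = ((1.960 + 1.126) / 0.4)²
n = (7.715)²
n ≈ 59.52
Round up to the next whole number: n = 60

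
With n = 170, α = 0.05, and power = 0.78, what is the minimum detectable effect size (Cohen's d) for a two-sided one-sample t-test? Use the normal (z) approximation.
d ≈ 0.21

Minimum detectable effect (one-sample t-test, normal approximation):
d = (z_{α/2} + z_β) / √n
d = (1.960 + 0.772) / √170
d = 2.732 / 13.038
d ≈ 0.21

By Cohen's convention (0.2 small / 0.5 medium / 0.8 large): small effect.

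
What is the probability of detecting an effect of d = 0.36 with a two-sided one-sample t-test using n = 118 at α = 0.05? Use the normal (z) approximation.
Power ≈ 0.97

Power calculation (one-sample t-test, normal approximation):
z_β = d · √n - z_{α/2}
z_β = 0.36 · √118 - 1.960
z_β = 0.36 · 10.863 - 1.960
z_β = 1.951

Power = Φ(z_β) = Φ(1.951) ≈ 0.974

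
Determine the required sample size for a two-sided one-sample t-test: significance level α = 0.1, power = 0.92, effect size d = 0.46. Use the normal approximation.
n = 44

Sample size formula (one-sample t-test, normal approximation):
n = ((z_{α/2} + z_β) / d)²

z_{α/2} = 1.645 (for α = 0.1, two-sided)
z_β = 1.405 (for power = 0.92)
d = 0.46

n = ((1.645 + 1.405) / 0.46)²
n = (6.630)²
n ≈ 43.96
Round up to the next whole number: n = 44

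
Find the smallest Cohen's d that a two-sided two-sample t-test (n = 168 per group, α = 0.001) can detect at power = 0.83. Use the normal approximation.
d ≈ 0.46

Minimum detectable effect (two-sample t-test, normal approximation):
d = (z_{α/2} + z_β) / √(n/2)
d = (3.291 + 0.954) / √(168/2)
d = 4.245 / 9.165
d ≈ 0.46

By Cohen's convention (0.2 small / 0.5 medium / 0.8 large): small effect.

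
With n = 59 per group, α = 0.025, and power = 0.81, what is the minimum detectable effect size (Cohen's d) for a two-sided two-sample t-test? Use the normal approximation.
d ≈ 0.57

Minimum detectable effect (two-sample t-test, normal approximation):
d = (z_{α/2} + z_β) / √(n/2)
d = (2.241 + 0.878) / √(59/2)
d = 3.119 / 5.431
d ≈ 0.57

By Cohen's convention (0.2 small / 0.5 medium / 0.8 large): medium effect.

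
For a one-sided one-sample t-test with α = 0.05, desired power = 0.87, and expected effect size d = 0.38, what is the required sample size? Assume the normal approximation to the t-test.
n = 54

Sample size formula (one-sample t-test, normal approximation):
n = ((z_α + z_β) / d)²

z_α = 1.645 (for α = 0.05, one-sided)
z_β = 1.126 (for power = 0.87)
d = 0.38

n = ((1.645 + 1.126) / 0.38)²
n = (7.292)²
n ≈ 53.17
Round up to the next whole number: n = 54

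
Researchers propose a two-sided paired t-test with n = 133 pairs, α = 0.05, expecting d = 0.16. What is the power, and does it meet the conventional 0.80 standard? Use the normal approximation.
Power ≈ 0.45; the study is underpowered (power < 0.80)

Power calculation (paired t-test, normal approximation):
z_β = d · √n - z_{α/2}
z_β = 0.16 · √133 - 1.960
z_β = 0.16 · 11.533 - 1.960
z_β = -0.115

Power = Φ(z_β) = Φ(-0.115) ≈ 0.454

Effect size d = 0.16 is very small by Cohen's convention (0.2/0.5/0.8).

Threshold: power ≥ 0.80 is conventionally adequate.
Power ≈ 0.45 → the study is underpowered (power < 0.80).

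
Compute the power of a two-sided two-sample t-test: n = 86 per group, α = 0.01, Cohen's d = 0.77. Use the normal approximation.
Power ≈ 0.99

Power calculation (two-sample t-test, normal approximation):
z_β = d · √(n/2) - z_{α/2}
z_β = 0.77 · √(86/2) - 2.576
z_β = 0.77 · 6.557 - 2.576
z_β = 2.473

Power = Φ(z_β) = Φ(2.473) ≈ 0.993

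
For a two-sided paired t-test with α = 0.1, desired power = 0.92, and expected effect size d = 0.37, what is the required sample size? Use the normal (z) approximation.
n = 68 pairs

Sample size formula (paired t-test, normal approximation):
n = ((z_{α/2} + z_β) / d)²

z_{α/2} = 1.645 (for α = 0.1, two-sided)
z_β = 1.405 (for power = 0.92)
d = 0.37

n = ((1.645 + 1.405) / 0.37)²
n = (8.243)²
n ≈ 67.95
Round up to the next whole number: n = 68 pairs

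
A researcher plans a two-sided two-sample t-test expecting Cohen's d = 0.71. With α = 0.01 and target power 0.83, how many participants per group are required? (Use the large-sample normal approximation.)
n = 50 per group

Sample size formula (two-sample t-test, normal approximation):
n = 2 · ((z_{α/2} + z_β) / d)²

z_{α/2} = 2.576 (for α = 0.01, two-sided)
z_β = 0.954 (for power = 0.83)
d = 0.71

n = 2 · ((2.576 + 0.954) / 0.71)²
n = 2 · (4.972)²
n ≈ 49.44
Round up to the next whole number: n = 50 per group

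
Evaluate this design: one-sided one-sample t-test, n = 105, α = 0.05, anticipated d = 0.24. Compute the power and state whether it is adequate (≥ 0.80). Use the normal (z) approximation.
Power ≈ 0.79; the study is underpowered (power < 0.80)

Power calculation (one-sample t-test, normal approximation):
z_β = d · √n - z_α
z_β = 0.24 · √105 - 1.645
z_β = 0.24 · 10.247 - 1.645
z_β = 0.814

Power = Φ(z_β) = Φ(0.814) ≈ 0.792

Effect size d = 0.24 is small by Cohen's convention (0.2/0.5/0.8).

Threshold: power ≥ 0.80 is conventionally adequate.
Power ≈ 0.79 → the study is underpowered (power < 0.80).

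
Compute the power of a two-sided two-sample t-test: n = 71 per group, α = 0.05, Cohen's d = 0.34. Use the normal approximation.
Power ≈ 0.53

Power calculation (two-sample t-test, normal approximation):
z_β = d · √(n/2) - z_{α/2}
z_β = 0.34 · √(71/2) - 1.960
z_β = 0.34 · 5.958 - 1.960
z_β = 0.066

Power = Φ(z_β) = Φ(0.066) ≈ 0.526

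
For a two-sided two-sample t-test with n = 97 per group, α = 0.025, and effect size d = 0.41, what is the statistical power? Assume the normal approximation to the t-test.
Power ≈ 0.73

Power calculation (two-sample t-test, normal approximation):
z_β = d · √(n/2) - z_{α/2}
z_β = 0.41 · √(97/2) - 2.241
z_β = 0.41 · 6.964 - 2.241
z_β = 0.614

Power = Φ(z_β) = Φ(0.614) ≈ 0.730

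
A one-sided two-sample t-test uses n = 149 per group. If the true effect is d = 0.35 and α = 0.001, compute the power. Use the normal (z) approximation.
Power ≈ 0.47

Power calculation (two-sample t-test, normal approximation):
z_β = d · √(n/2) - z_α
z_β = 0.35 · √(149/2) - 3.090
z_β = 0.35 · 8.631 - 3.090
z_β = -0.069

Power = Φ(z_β) = Φ(-0.069) ≈ 0.472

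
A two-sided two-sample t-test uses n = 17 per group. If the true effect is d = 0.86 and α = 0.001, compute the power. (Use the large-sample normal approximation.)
Power ≈ 0.22

Power calculation (two-sample t-test, normal approximation):
z_β = d · √(n/2) - z_{α/2}
z_β = 0.86 · √(17/2) - 3.291
z_β = 0.86 · 2.915 - 3.291
z_β = -0.783

Power = Φ(z_β) = Φ(-0.783) ≈ 0.217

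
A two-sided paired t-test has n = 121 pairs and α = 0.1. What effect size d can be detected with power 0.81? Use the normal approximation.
d ≈ 0.23

Minimum detectable effect (paired t-test, normal approximation):
d = (z_{α/2} + z_β) / √n
d = (1.645 + 0.878) / √121
d = 2.523 / 11.000
d ≈ 0.23

By Cohen's convention (0.2 small / 0.5 medium / 0.8 large): small effect.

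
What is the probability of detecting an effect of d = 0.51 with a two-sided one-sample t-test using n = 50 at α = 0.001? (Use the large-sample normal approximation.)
Power ≈ 0.62

Power calculation (one-sample t-test, normal approximation):
z_β = d · √n - z_{α/2}
z_β = 0.51 · √50 - 3.291
z_β = 0.51 · 7.071 - 3.291
z_β = 0.316

Power = Φ(z_β) = Φ(0.316) ≈ 0.624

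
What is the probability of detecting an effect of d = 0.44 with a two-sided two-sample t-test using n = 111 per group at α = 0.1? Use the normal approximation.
Power ≈ 0.95

Power calculation (two-sample t-test, normal approximation):
z_β = d · √(n/2) - z_{α/2}
z_β = 0.44 · √(111/2) - 1.645
z_β = 0.44 · 7.450 - 1.645
z_β = 1.633

Power = Φ(z_β) = Φ(1.633) ≈ 0.949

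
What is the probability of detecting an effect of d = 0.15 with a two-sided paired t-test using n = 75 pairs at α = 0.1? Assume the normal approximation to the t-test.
Power ≈ 0.36

Power calculation (paired t-test, normal approximation):
z_β = d · √n - z_{α/2}
z_β = 0.15 · √75 - 1.645
z_β = 0.15 · 8.660 - 1.645
z_β = -0.346

Power = Φ(z_β) = Φ(-0.346) ≈ 0.365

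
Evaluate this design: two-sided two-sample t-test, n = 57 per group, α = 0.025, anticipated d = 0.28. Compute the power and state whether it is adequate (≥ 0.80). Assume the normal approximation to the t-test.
Power ≈ 0.23; the study is underpowered (power < 0.80)

Power calculation (two-sample t-test, normal approximation):
z_β = d · √(n/2) - z_{α/2}
z_β = 0.28 · √(57/2) - 2.241
z_β = 0.28 · 5.339 - 2.241
z_β = -0.747

Power = Φ(z_β) = Φ(-0.747) ≈ 0.228

Effect size d = 0.28 is small by Cohen's convention (0.2/0.5/0.8).

Threshold: power ≥ 0.80 is conventionally adequate.
Power ≈ 0.23 → the study is underpowered (power < 0.80).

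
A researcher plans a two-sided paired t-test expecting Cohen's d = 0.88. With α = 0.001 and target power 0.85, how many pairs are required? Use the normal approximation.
n = 25 pairs

Sample size formula (paired t-test, normal approximation):
n = ((z_{α/2} + z_β) / d)²

z_{α/2} = 3.291 (for α = 0.001, two-sided)
z_β = 1.036 (for power = 0.85)
d = 0.88

n = ((3.291 + 1.036) / 0.88)²
n = (4.917)²
n ≈ 24.18
Round up to the next whole number: n = 25 pairs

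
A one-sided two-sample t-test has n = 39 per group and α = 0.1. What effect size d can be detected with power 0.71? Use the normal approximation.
d ≈ 0.42

Minimum detectable effect (two-sample t-test, normal approximation):
d = (z_α + z_β) / √(n/2)
d = (1.282 + 0.553) / √(39/2)
d = 1.835 / 4.416
d ≈ 0.42

By Cohen's convention (0.2 small / 0.5 medium / 0.8 large): small effect.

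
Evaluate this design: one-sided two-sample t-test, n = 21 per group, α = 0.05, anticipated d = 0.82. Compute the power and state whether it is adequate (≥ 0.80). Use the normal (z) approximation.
Power ≈ 0.84; the study is adequately powered (power ≥ 0.80)

Power calculation (two-sample t-test, normal approximation):
z_β = d · √(n/2) - z_α
z_β = 0.82 · √(21/2) - 1.645
z_β = 0.82 · 3.240 - 1.645
z_β = 1.012

Power = Φ(z_β) = Φ(1.012) ≈ 0.844

Effect size d = 0.82 is large by Cohen's convention (0.2/0.5/0.8).

Threshold: power ≥ 0.80 is conventionally adequate.
Power ≈ 0.84 → the study is adequately powered (power ≥ 0.80).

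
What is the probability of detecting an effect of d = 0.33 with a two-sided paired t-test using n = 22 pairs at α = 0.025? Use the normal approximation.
Power ≈ 0.24

Power calculation (paired t-test, normal approximation):
z_β = d · √n - z_{α/2}
z_β = 0.33 · √22 - 2.241
z_β = 0.33 · 4.690 - 2.241
z_β = -0.694

Power = Φ(z_β) = Φ(-0.694) ≈ 0.244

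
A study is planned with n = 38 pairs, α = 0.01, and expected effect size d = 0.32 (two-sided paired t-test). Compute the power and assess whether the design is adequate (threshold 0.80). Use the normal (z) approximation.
Power ≈ 0.27; the study is underpowered (power < 0.80)

Power calculation (paired t-test, normal approximation):
z_β = d · √n - z_{α/2}
z_β = 0.32 · √38 - 2.576
z_β = 0.32 · 6.164 - 2.576
z_β = -0.603

Power = Φ(z_β) = Φ(-0.603) ≈ 0.273

Effect size d = 0.32 is small by Cohen's convention (0.2/0.5/0.8).

Threshold: power ≥ 0.80 is conventionally adequate.
Power ≈ 0.27 → the study is underpowered (power < 0.80).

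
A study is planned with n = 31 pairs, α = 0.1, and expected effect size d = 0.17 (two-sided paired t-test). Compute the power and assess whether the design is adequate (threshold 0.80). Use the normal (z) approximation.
Power ≈ 0.24; the study is underpowered (power < 0.80)

Power calculation (paired t-test, normal approximation):
z_β = d · √n - z_{α/2}
z_β = 0.17 · √31 - 1.645
z_β = 0.17 · 5.568 - 1.645
z_β = -0.698

Power = Φ(z_β) = Φ(-0.698) ≈ 0.242

Effect size d = 0.17 is very small by Cohen's convention (0.2/0.5/0.8).

Threshold: power ≥ 0.80 is conventionally adequate.
Power ≈ 0.24 → the study is underpowered (power < 0.80).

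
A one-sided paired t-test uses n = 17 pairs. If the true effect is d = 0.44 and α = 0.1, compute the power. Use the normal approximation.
Power ≈ 0.70

Power calculation (paired t-test, normal approximation):
z_β = d · √n - z_α
z_β = 0.44 · √17 - 1.282
z_β = 0.44 · 4.123 - 1.282
z_β = 0.533

Power = Φ(z_β) = Φ(0.533) ≈ 0.703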